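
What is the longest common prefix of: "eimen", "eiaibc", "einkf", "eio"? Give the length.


Words: eimen, eiaibc, einkf, eio
  Position 0: all 'e' => match
  Position 1: all 'i' => match
  Position 2: ('m', 'a', 'n', 'o') => mismatch, stop
LCP = "ei" (length 2)

2


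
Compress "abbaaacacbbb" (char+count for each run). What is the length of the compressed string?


Input: abbaaacacbbb
Runs:
  'a' x 1 => "a1"
  'b' x 2 => "b2"
  'a' x 3 => "a3"
  'c' x 1 => "c1"
  'a' x 1 => "a1"
  'c' x 1 => "c1"
  'b' x 3 => "b3"
Compressed: "a1b2a3c1a1c1b3"
Compressed length: 14

14


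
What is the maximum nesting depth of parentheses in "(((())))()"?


Input: "(((())))()"
Tracking depth:
  Position 0 '(': depth becomes 1
  Position 1 '(': depth becomes 2
  Position 2 '(': depth becomes 3
  Position 3 '(': depth becomes 4
  Position 4 ')': depth becomes 3
  Position 5 ')': depth becomes 2
  Position 6 ')': depth becomes 1
  Position 7 ')': depth becomes 0
  Position 8 '(': depth becomes 1
  Position 9 ')': depth becomes 0
Maximum depth reached: 4

4


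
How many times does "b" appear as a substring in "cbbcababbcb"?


Searching for "b" in "cbbcababbcb"
Scanning each position:
  Position 0: "c" => no
  Position 1: "b" => MATCH
  Position 2: "b" => MATCH
  Position 3: "c" => no
  Position 4: "a" => no
  Position 5: "b" => MATCH
  Position 6: "a" => no
  Position 7: "b" => MATCH
  Position 8: "b" => MATCH
  Position 9: "c" => no
  Position 10: "b" => MATCH
Total occurrences: 6

6


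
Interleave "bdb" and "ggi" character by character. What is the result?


Interleaving "bdb" and "ggi":
  Position 0: 'b' from first, 'g' from second => "bg"
  Position 1: 'd' from first, 'g' from second => "dg"
  Position 2: 'b' from first, 'i' from second => "bi"
Result: bgdgbi

bgdgbi


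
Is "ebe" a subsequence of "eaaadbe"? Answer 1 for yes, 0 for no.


Check if "ebe" is a subsequence of "eaaadbe"
Greedy scan:
  Position 0 ('e'): matches sub[0] = 'e'
  Position 1 ('a'): no match needed
  Position 2 ('a'): no match needed
  Position 3 ('a'): no match needed
  Position 4 ('d'): no match needed
  Position 5 ('b'): matches sub[1] = 'b'
  Position 6 ('e'): matches sub[2] = 'e'
All 3 characters matched => is a subsequence

1


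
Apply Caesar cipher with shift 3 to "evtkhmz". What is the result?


Caesar cipher: shift "evtkhmz" by 3
  'e' (pos 4) + 3 = pos 7 = 'h'
  'v' (pos 21) + 3 = pos 24 = 'y'
  't' (pos 19) + 3 = pos 22 = 'w'
  'k' (pos 10) + 3 = pos 13 = 'n'
  'h' (pos 7) + 3 = pos 10 = 'k'
  'm' (pos 12) + 3 = pos 15 = 'p'
  'z' (pos 25) + 3 = pos 2 = 'c'
Result: hywnkpc

hywnkpc


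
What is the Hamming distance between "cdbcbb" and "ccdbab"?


Comparing "cdbcbb" and "ccdbab" position by position:
  Position 0: 'c' vs 'c' => same
  Position 1: 'd' vs 'c' => differ
  Position 2: 'b' vs 'd' => differ
  Position 3: 'c' vs 'b' => differ
  Position 4: 'b' vs 'a' => differ
  Position 5: 'b' vs 'b' => same
Total differences (Hamming distance): 4

4


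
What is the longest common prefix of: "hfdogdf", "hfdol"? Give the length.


Words: hfdogdf, hfdol
  Position 0: all 'h' => match
  Position 1: all 'f' => match
  Position 2: all 'd' => match
  Position 3: all 'o' => match
  Position 4: ('g', 'l') => mismatch, stop
LCP = "hfdo" (length 4)

4


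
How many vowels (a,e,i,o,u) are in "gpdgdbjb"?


Input: gpdgdbjb
Checking each character:
  'g' at position 0: consonant
  'p' at position 1: consonant
  'd' at position 2: consonant
  'g' at position 3: consonant
  'd' at position 4: consonant
  'b' at position 5: consonant
  'j' at position 6: consonant
  'b' at position 7: consonant
Total vowels: 0

0


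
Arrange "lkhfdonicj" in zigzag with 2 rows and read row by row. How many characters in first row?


Zigzag "lkhfdonicj" into 2 rows:
Placing characters:
  'l' => row 0
  'k' => row 1
  'h' => row 0
  'f' => row 1
  'd' => row 0
  'o' => row 1
  'n' => row 0
  'i' => row 1
  'c' => row 0
  'j' => row 1
Rows:
  Row 0: "lhdnc"
  Row 1: "kfoij"
First row length: 5

5


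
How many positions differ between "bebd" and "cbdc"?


Comparing "bebd" and "cbdc" position by position:
  Position 0: 'b' vs 'c' => DIFFER
  Position 1: 'e' vs 'b' => DIFFER
  Position 2: 'b' vs 'd' => DIFFER
  Position 3: 'd' vs 'c' => DIFFER
Positions that differ: 4

4


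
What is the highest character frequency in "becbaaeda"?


Input: becbaaeda
Character counts:
  'a': 3
  'b': 2
  'c': 1
  'd': 1
  'e': 2
Maximum frequency: 3

3


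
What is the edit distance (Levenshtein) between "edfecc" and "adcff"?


Computing edit distance: "edfecc" -> "adcff"
DP table:
           a    d    c    f    f
      0    1    2    3    4    5
  e   1    1    2    3    4    5
  d   2    2    1    2    3    4
  f   3    3    2    2    2    3
  e   4    4    3    3    3    3
  c   5    5    4    3    4    4
  c   6    6    5    4    4    5
Edit distance = dp[6][5] = 5

5


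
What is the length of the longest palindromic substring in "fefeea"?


Input: "fefeea"
Checking substrings for palindromes:
  [0:3] "fef" (len 3) => palindrome
  [1:4] "efe" (len 3) => palindrome
  [3:5] "ee" (len 2) => palindrome
Longest palindromic substring: "fef" with length 3

3


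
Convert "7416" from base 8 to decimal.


Input: "7416" in base 8
Positional expansion:
  Digit '7' (value 7) x 8^3 = 3584
  Digit '4' (value 4) x 8^2 = 256
  Digit '1' (value 1) x 8^1 = 8
  Digit '6' (value 6) x 8^0 = 6
Sum = 3854

3854


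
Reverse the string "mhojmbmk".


Input: mhojmbmk
Reading characters right to left:
  Position 7: 'k'
  Position 6: 'm'
  Position 5: 'b'
  Position 4: 'm'
  Position 3: 'j'
  Position 2: 'o'
  Position 1: 'h'
  Position 0: 'm'
Reversed: kmbmjohm

kmbmjohm


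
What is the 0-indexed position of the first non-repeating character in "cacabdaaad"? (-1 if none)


Input: cacabdaaad
Character frequencies:
  'a': 5
  'b': 1
  'c': 2
  'd': 2
Scanning left to right for freq == 1:
  Position 0 ('c'): freq=2, skip
  Position 1 ('a'): freq=5, skip
  Position 2 ('c'): freq=2, skip
  Position 3 ('a'): freq=5, skip
  Position 4 ('b'): unique! => answer = 4

4


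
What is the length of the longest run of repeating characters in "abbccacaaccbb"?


Input: "abbccacaaccbb"
Scanning for longest run:
  Position 1 ('b'): new char, reset run to 1
  Position 2 ('b'): continues run of 'b', length=2
  Position 3 ('c'): new char, reset run to 1
  Position 4 ('c'): continues run of 'c', length=2
  Position 5 ('a'): new char, reset run to 1
  Position 6 ('c'): new char, reset run to 1
  Position 7 ('a'): new char, reset run to 1
  Position 8 ('a'): continues run of 'a', length=2
  Position 9 ('c'): new char, reset run to 1
  Position 10 ('c'): continues run of 'c', length=2
  Position 11 ('b'): new char, reset run to 1
  Position 12 ('b'): continues run of 'b', length=2
Longest run: 'b' with length 2

2


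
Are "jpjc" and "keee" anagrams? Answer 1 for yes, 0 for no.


Strings: "jpjc", "keee"
Sorted first:  cjjp
Sorted second: eeek
Differ at position 0: 'c' vs 'e' => not anagrams

0


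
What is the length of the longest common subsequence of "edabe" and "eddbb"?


LCS of "edabe" and "eddbb"
DP table:
           e    d    d    b    b
      0    0    0    0    0    0
  e   0    1    1    1    1    1
  d   0    1    2    2    2    2
  a   0    1    2    2    2    2
  b   0    1    2    2    3    3
  e   0    1    2    2    3    3
LCS length = dp[5][5] = 3

3


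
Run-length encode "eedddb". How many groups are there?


Input: eedddb
Scanning for consecutive runs:
  Group 1: 'e' x 2 (positions 0-1)
  Group 2: 'd' x 3 (positions 2-4)
  Group 3: 'b' x 1 (positions 5-5)
Total groups: 3

3


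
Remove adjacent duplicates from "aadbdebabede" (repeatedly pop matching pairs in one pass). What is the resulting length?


Input: aadbdebabede
Stack-based adjacent duplicate removal:
  Read 'a': push. Stack: a
  Read 'a': matches stack top 'a' => pop. Stack: (empty)
  Read 'd': push. Stack: d
  Read 'b': push. Stack: db
  Read 'd': push. Stack: dbd
  Read 'e': push. Stack: dbde
  Read 'b': push. Stack: dbdeb
  Read 'a': push. Stack: dbdeba
  Read 'b': push. Stack: dbdebab
  Read 'e': push. Stack: dbdebabe
  Read 'd': push. Stack: dbdebabed
  Read 'e': push. Stack: dbdebabede
Final stack: "dbdebabede" (length 10)

10


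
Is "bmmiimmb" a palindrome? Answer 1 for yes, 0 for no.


Input: bmmiimmb
Reversed: bmmiimmb
  Compare pos 0 ('b') with pos 7 ('b'): match
  Compare pos 1 ('m') with pos 6 ('m'): match
  Compare pos 2 ('m') with pos 5 ('m'): match
  Compare pos 3 ('i') with pos 4 ('i'): match
Result: palindrome

1


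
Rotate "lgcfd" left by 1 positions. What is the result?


Input: "lgcfd", rotate left by 1
First 1 characters: "l"
Remaining characters: "gcfd"
Concatenate remaining + first: "gcfd" + "l" = "gcfdl"

gcfdl


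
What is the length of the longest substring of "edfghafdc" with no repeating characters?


Input: "edfghafdc"
Sliding window (track last position of each char):
  Position 0 ('e'): window [0,0] length 1 -- new best
  Position 1 ('d'): window [0,1] length 2 -- new best
  Position 2 ('f'): window [0,2] length 3 -- new best
  Position 3 ('g'): window [0,3] length 4 -- new best
  Position 4 ('h'): window [0,4] length 5 -- new best
  Position 5 ('a'): window [0,5] length 6 -- new best
  Position 6 ('f'): repeat (last at 2), move window start to 3
  Position 6 ('f'): window [3,6] length 4
  Position 7 ('d'): window [3,7] length 5
  Position 8 ('c'): window [3,8] length 6
Longest substring with no repeats: "edfgha" with length 6

6


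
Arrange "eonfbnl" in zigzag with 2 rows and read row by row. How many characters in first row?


Zigzag "eonfbnl" into 2 rows:
Placing characters:
  'e' => row 0
  'o' => row 1
  'n' => row 0
  'f' => row 1
  'b' => row 0
  'n' => row 1
  'l' => row 0
Rows:
  Row 0: "enbl"
  Row 1: "ofn"
First row length: 4

4


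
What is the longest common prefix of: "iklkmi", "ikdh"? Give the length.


Words: iklkmi, ikdh
  Position 0: all 'i' => match
  Position 1: all 'k' => match
  Position 2: ('l', 'd') => mismatch, stop
LCP = "ik" (length 2)

2


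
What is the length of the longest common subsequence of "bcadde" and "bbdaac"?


LCS of "bcadde" and "bbdaac"
DP table:
           b    b    d    a    a    c
      0    0    0    0    0    0    0
  b   0    1    1    1    1    1    1
  c   0    1    1    1    1    1    2
  a   0    1    1    1    2    2    2
  d   0    1    1    2    2    2    2
  d   0    1    1    2    2    2    2
  e   0    1    1    2    2    2    2
LCS length = dp[6][6] = 2

2


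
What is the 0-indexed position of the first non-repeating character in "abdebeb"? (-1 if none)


Input: abdebeb
Character frequencies:
  'a': 1
  'b': 3
  'd': 1
  'e': 2
Scanning left to right for freq == 1:
  Position 0 ('a'): unique! => answer = 0

0


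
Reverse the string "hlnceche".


Input: hlnceche
Reading characters right to left:
  Position 7: 'e'
  Position 6: 'h'
  Position 5: 'c'
  Position 4: 'e'
  Position 3: 'c'
  Position 2: 'n'
  Position 1: 'l'
  Position 0: 'h'
Reversed: ehcecnlh

ehcecnlh


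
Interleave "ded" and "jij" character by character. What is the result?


Interleaving "ded" and "jij":
  Position 0: 'd' from first, 'j' from second => "dj"
  Position 1: 'e' from first, 'i' from second => "ei"
  Position 2: 'd' from first, 'j' from second => "dj"
Result: djeidj

djeidj


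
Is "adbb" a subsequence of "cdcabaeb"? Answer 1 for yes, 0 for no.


Check if "adbb" is a subsequence of "cdcabaeb"
Greedy scan:
  Position 0 ('c'): no match needed
  Position 1 ('d'): no match needed
  Position 2 ('c'): no match needed
  Position 3 ('a'): matches sub[0] = 'a'
  Position 4 ('b'): no match needed
  Position 5 ('a'): no match needed
  Position 6 ('e'): no match needed
  Position 7 ('b'): no match needed
Only matched 1/4 characters => not a subsequence

0


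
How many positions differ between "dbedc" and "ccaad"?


Comparing "dbedc" and "ccaad" position by position:
  Position 0: 'd' vs 'c' => DIFFER
  Position 1: 'b' vs 'c' => DIFFER
  Position 2: 'e' vs 'a' => DIFFER
  Position 3: 'd' vs 'a' => DIFFER
  Position 4: 'c' vs 'd' => DIFFER
Positions that differ: 5

5


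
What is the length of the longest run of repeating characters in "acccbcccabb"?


Input: "acccbcccabb"
Scanning for longest run:
  Position 1 ('c'): new char, reset run to 1
  Position 2 ('c'): continues run of 'c', length=2
  Position 3 ('c'): continues run of 'c', length=3
  Position 4 ('b'): new char, reset run to 1
  Position 5 ('c'): new char, reset run to 1
  Position 6 ('c'): continues run of 'c', length=2
  Position 7 ('c'): continues run of 'c', length=3
  Position 8 ('a'): new char, reset run to 1
  Position 9 ('b'): new char, reset run to 1
  Position 10 ('b'): continues run of 'b', length=2
Longest run: 'c' with length 3

3


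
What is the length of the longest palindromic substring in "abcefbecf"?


Input: "abcefbecf"
Checking substrings for palindromes:
  No multi-char palindromic substrings found
Longest palindromic substring: "a" with length 1

1


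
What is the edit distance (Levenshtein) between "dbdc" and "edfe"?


Computing edit distance: "dbdc" -> "edfe"
DP table:
           e    d    f    e
      0    1    2    3    4
  d   1    1    1    2    3
  b   2    2    2    2    3
  d   3    3    2    3    3
  c   4    4    3    3    4
Edit distance = dp[4][4] = 4

4


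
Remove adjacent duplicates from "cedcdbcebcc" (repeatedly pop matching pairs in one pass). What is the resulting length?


Input: cedcdbcebcc
Stack-based adjacent duplicate removal:
  Read 'c': push. Stack: c
  Read 'e': push. Stack: ce
  Read 'd': push. Stack: ced
  Read 'c': push. Stack: cedc
  Read 'd': push. Stack: cedcd
  Read 'b': push. Stack: cedcdb
  Read 'c': push. Stack: cedcdbc
  Read 'e': push. Stack: cedcdbce
  Read 'b': push. Stack: cedcdbceb
  Read 'c': push. Stack: cedcdbcebc
  Read 'c': matches stack top 'c' => pop. Stack: cedcdbceb
Final stack: "cedcdbceb" (length 9)

9


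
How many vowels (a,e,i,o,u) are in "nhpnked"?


Input: nhpnked
Checking each character:
  'n' at position 0: consonant
  'h' at position 1: consonant
  'p' at position 2: consonant
  'n' at position 3: consonant
  'k' at position 4: consonant
  'e' at position 5: vowel (running total: 1)
  'd' at position 6: consonant
Total vowels: 1

1


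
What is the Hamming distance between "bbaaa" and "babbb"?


Comparing "bbaaa" and "babbb" position by position:
  Position 0: 'b' vs 'b' => same
  Position 1: 'b' vs 'a' => differ
  Position 2: 'a' vs 'b' => differ
  Position 3: 'a' vs 'b' => differ
  Position 4: 'a' vs 'b' => differ
Total differences (Hamming distance): 4

4


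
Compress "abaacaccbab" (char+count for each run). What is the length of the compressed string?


Input: abaacaccbab
Runs:
  'a' x 1 => "a1"
  'b' x 1 => "b1"
  'a' x 2 => "a2"
  'c' x 1 => "c1"
  'a' x 1 => "a1"
  'c' x 2 => "c2"
  'b' x 1 => "b1"
  'a' x 1 => "a1"
  'b' x 1 => "b1"
Compressed: "a1b1a2c1a1c2b1a1b1"
Compressed length: 18

18


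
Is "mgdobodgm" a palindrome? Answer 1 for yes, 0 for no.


Input: mgdobodgm
Reversed: mgdobodgm
  Compare pos 0 ('m') with pos 8 ('m'): match
  Compare pos 1 ('g') with pos 7 ('g'): match
  Compare pos 2 ('d') with pos 6 ('d'): match
  Compare pos 3 ('o') with pos 5 ('o'): match
Result: palindrome

1


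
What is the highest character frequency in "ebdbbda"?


Input: ebdbbda
Character counts:
  'a': 1
  'b': 3
  'd': 2
  'e': 1
Maximum frequency: 3

3


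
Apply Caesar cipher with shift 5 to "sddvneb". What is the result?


Caesar cipher: shift "sddvneb" by 5
  's' (pos 18) + 5 = pos 23 = 'x'
  'd' (pos 3) + 5 = pos 8 = 'i'
  'd' (pos 3) + 5 = pos 8 = 'i'
  'v' (pos 21) + 5 = pos 0 = 'a'
  'n' (pos 13) + 5 = pos 18 = 's'
  'e' (pos 4) + 5 = pos 9 = 'j'
  'b' (pos 1) + 5 = pos 6 = 'g'
Result: xiiasjg

xiiasjg


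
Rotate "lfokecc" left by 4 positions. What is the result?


Input: "lfokecc", rotate left by 4
First 4 characters: "lfok"
Remaining characters: "ecc"
Concatenate remaining + first: "ecc" + "lfok" = "ecclfok"

ecclfok


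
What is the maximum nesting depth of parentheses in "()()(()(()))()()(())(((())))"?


Input: "()()(()(()))()()(())(((())))"
Tracking depth:
  Position 0 '(': depth becomes 1
  Position 1 ')': depth becomes 0
  Position 2 '(': depth becomes 1
  Position 3 ')': depth becomes 0
  Position 4 '(': depth becomes 1
  Position 5 '(': depth becomes 2
  Position 6 ')': depth becomes 1
  Position 7 '(': depth becomes 2
  Position 8 '(': depth becomes 3
  Position 9 ')': depth becomes 2
  Position 10 ')': depth becomes 1
  Position 11 ')': depth becomes 0
  Position 12 '(': depth becomes 1
  Position 13 ')': depth becomes 0
  Position 14 '(': depth becomes 1
  Position 15 ')': depth becomes 0
  Position 16 '(': depth becomes 1
  Position 17 '(': depth becomes 2
  Position 18 ')': depth becomes 1
  Position 19 ')': depth becomes 0
  Position 20 '(': depth becomes 1
  Position 21 '(': depth becomes 2
  Position 22 '(': depth becomes 3
  Position 23 '(': depth becomes 4
  Position 24 ')': depth becomes 3
  Position 25 ')': depth becomes 2
  Position 26 ')': depth becomes 1
  Position 27 ')': depth becomes 0
Maximum depth reached: 4

4


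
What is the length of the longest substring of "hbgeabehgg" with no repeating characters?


Input: "hbgeabehgg"
Sliding window (track last position of each char):
  Position 0 ('h'): window [0,0] length 1 -- new best
  Position 1 ('b'): window [0,1] length 2 -- new best
  Position 2 ('g'): window [0,2] length 3 -- new best
  Position 3 ('e'): window [0,3] length 4 -- new best
  Position 4 ('a'): window [0,4] length 5 -- new best
  Position 5 ('b'): repeat (last at 1), move window start to 2
  Position 5 ('b'): window [2,5] length 4
  Position 6 ('e'): repeat (last at 3), move window start to 4
  Position 6 ('e'): window [4,6] length 3
  Position 7 ('h'): window [4,7] length 4
  Position 8 ('g'): window [4,8] length 5
  Position 9 ('g'): repeat (last at 8), move window start to 9
  Position 9 ('g'): window [9,9] length 1
Longest substring with no repeats: "hbgea" with length 5

5


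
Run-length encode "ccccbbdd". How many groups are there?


Input: ccccbbdd
Scanning for consecutive runs:
  Group 1: 'c' x 4 (positions 0-3)
  Group 2: 'b' x 2 (positions 4-5)
  Group 3: 'd' x 2 (positions 6-7)
Total groups: 3

3


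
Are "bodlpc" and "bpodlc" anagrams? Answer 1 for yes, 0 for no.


Strings: "bodlpc", "bpodlc"
Sorted first:  bcdlop
Sorted second: bcdlop
Sorted forms match => anagrams

1


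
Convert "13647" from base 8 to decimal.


Input: "13647" in base 8
Positional expansion:
  Digit '1' (value 1) x 8^4 = 4096
  Digit '3' (value 3) x 8^3 = 1536
  Digit '6' (value 6) x 8^2 = 384
  Digit '4' (value 4) x 8^1 = 32
  Digit '7' (value 7) x 8^0 = 7
Sum = 6055

6055


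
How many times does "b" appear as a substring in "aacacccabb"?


Searching for "b" in "aacacccabb"
Scanning each position:
  Position 0: "a" => no
  Position 1: "a" => no
  Position 2: "c" => no
  Position 3: "a" => no
  Position 4: "c" => no
  Position 5: "c" => no
  Position 6: "c" => no
  Position 7: "a" => no
  Position 8: "b" => MATCH
  Position 9: "b" => MATCH
Total occurrences: 2

2


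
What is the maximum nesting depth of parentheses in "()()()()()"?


Input: "()()()()()"
Tracking depth:
  Position 0 '(': depth becomes 1
  Position 1 ')': depth becomes 0
  Position 2 '(': depth becomes 1
  Position 3 ')': depth becomes 0
  Position 4 '(': depth becomes 1
  Position 5 ')': depth becomes 0
  Position 6 '(': depth becomes 1
  Position 7 ')': depth becomes 0
  Position 8 '(': depth becomes 1
  Position 9 ')': depth becomes 0
Maximum depth reached: 1

1


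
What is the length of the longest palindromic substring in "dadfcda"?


Input: "dadfcda"
Checking substrings for palindromes:
  [0:3] "dad" (len 3) => palindrome
Longest palindromic substring: "dad" with length 3

3


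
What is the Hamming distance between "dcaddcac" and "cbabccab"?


Comparing "dcaddcac" and "cbabccab" position by position:
  Position 0: 'd' vs 'c' => differ
  Position 1: 'c' vs 'b' => differ
  Position 2: 'a' vs 'a' => same
  Position 3: 'd' vs 'b' => differ
  Position 4: 'd' vs 'c' => differ
  Position 5: 'c' vs 'c' => same
  Position 6: 'a' vs 'a' => same
  Position 7: 'c' vs 'b' => differ
Total differences (Hamming distance): 5

5


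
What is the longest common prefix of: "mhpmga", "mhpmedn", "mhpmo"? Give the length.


Words: mhpmga, mhpmedn, mhpmo
  Position 0: all 'm' => match
  Position 1: all 'h' => match
  Position 2: all 'p' => match
  Position 3: all 'm' => match
  Position 4: ('g', 'e', 'o') => mismatch, stop
LCP = "mhpm" (length 4)

4


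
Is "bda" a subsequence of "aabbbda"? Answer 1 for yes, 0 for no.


Check if "bda" is a subsequence of "aabbbda"
Greedy scan:
  Position 0 ('a'): no match needed
  Position 1 ('a'): no match needed
  Position 2 ('b'): matches sub[0] = 'b'
  Position 3 ('b'): no match needed
  Position 4 ('b'): no match needed
  Position 5 ('d'): matches sub[1] = 'd'
  Position 6 ('a'): matches sub[2] = 'a'
All 3 characters matched => is a subsequence

1


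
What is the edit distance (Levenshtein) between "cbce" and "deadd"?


Computing edit distance: "cbce" -> "deadd"
DP table:
           d    e    a    d    d
      0    1    2    3    4    5
  c   1    1    2    3    4    5
  b   2    2    2    3    4    5
  c   3    3    3    3    4    5
  e   4    4    3    4    4    5
Edit distance = dp[4][5] = 5

5


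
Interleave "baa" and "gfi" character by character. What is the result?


Interleaving "baa" and "gfi":
  Position 0: 'b' from first, 'g' from second => "bg"
  Position 1: 'a' from first, 'f' from second => "af"
  Position 2: 'a' from first, 'i' from second => "ai"
Result: bgafai

bgafai


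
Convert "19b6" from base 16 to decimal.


Input: "19b6" in base 16
Positional expansion:
  Digit '1' (value 1) x 16^3 = 4096
  Digit '9' (value 9) x 16^2 = 2304
  Digit 'b' (value 11) x 16^1 = 176
  Digit '6' (value 6) x 16^0 = 6
Sum = 6582

6582


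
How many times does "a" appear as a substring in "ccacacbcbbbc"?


Searching for "a" in "ccacacbcbbbc"
Scanning each position:
  Position 0: "c" => no
  Position 1: "c" => no
  Position 2: "a" => MATCH
  Position 3: "c" => no
  Position 4: "a" => MATCH
  Position 5: "c" => no
  Position 6: "b" => no
  Position 7: "c" => no
  Position 8: "b" => no
  Position 9: "b" => no
  Position 10: "b" => no
  Position 11: "c" => no
Total occurrences: 2

2


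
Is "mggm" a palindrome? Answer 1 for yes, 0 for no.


Input: mggm
Reversed: mggm
  Compare pos 0 ('m') with pos 3 ('m'): match
  Compare pos 1 ('g') with pos 2 ('g'): match
Result: palindrome

1


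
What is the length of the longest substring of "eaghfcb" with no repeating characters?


Input: "eaghfcb"
Sliding window (track last position of each char):
  Position 0 ('e'): window [0,0] length 1 -- new best
  Position 1 ('a'): window [0,1] length 2 -- new best
  Position 2 ('g'): window [0,2] length 3 -- new best
  Position 3 ('h'): window [0,3] length 4 -- new best
  Position 4 ('f'): window [0,4] length 5 -- new best
  Position 5 ('c'): window [0,5] length 6 -- new best
  Position 6 ('b'): window [0,6] length 7 -- new best
Longest substring with no repeats: "eaghfcb" with length 7

7


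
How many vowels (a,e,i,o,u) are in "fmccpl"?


Input: fmccpl
Checking each character:
  'f' at position 0: consonant
  'm' at position 1: consonant
  'c' at position 2: consonant
  'c' at position 3: consonant
  'p' at position 4: consonant
  'l' at position 5: consonant
Total vowels: 0

0


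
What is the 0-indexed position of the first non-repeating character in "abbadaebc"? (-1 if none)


Input: abbadaebc
Character frequencies:
  'a': 3
  'b': 3
  'c': 1
  'd': 1
  'e': 1
Scanning left to right for freq == 1:
  Position 0 ('a'): freq=3, skip
  Position 1 ('b'): freq=3, skip
  Position 2 ('b'): freq=3, skip
  Position 3 ('a'): freq=3, skip
  Position 4 ('d'): unique! => answer = 4

4


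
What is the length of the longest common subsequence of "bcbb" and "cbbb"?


LCS of "bcbb" and "cbbb"
DP table:
           c    b    b    b
      0    0    0    0    0
  b   0    0    1    1    1
  c   0    1    1    1    1
  b   0    1    2    2    2
  b   0    1    2    3    3
LCS length = dp[4][4] = 3

3


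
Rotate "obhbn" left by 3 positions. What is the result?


Input: "obhbn", rotate left by 3
First 3 characters: "obh"
Remaining characters: "bn"
Concatenate remaining + first: "bn" + "obh" = "bnobh"

bnobh


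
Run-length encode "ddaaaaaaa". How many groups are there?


Input: ddaaaaaaa
Scanning for consecutive runs:
  Group 1: 'd' x 2 (positions 0-1)
  Group 2: 'a' x 7 (positions 2-8)
Total groups: 2

2


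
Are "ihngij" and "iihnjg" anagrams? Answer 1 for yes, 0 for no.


Strings: "ihngij", "iihnjg"
Sorted first:  ghiijn
Sorted second: ghiijn
Sorted forms match => anagrams

1


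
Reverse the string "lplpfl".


Input: lplpfl
Reading characters right to left:
  Position 5: 'l'
  Position 4: 'f'
  Position 3: 'p'
  Position 2: 'l'
  Position 1: 'p'
  Position 0: 'l'
Reversed: lfplpl

lfplpl


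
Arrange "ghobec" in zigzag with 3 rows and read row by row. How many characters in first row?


Zigzag "ghobec" into 3 rows:
Placing characters:
  'g' => row 0
  'h' => row 1
  'o' => row 2
  'b' => row 1
  'e' => row 0
  'c' => row 1
Rows:
  Row 0: "ge"
  Row 1: "hbc"
  Row 2: "o"
First row length: 2

2


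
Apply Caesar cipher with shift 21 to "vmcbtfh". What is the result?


Caesar cipher: shift "vmcbtfh" by 21
  'v' (pos 21) + 21 = pos 16 = 'q'
  'm' (pos 12) + 21 = pos 7 = 'h'
  'c' (pos 2) + 21 = pos 23 = 'x'
  'b' (pos 1) + 21 = pos 22 = 'w'
  't' (pos 19) + 21 = pos 14 = 'o'
  'f' (pos 5) + 21 = pos 0 = 'a'
  'h' (pos 7) + 21 = pos 2 = 'c'
Result: qhxwoac

qhxwoac


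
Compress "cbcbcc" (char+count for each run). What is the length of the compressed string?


Input: cbcbcc
Runs:
  'c' x 1 => "c1"
  'b' x 1 => "b1"
  'c' x 1 => "c1"
  'b' x 1 => "b1"
  'c' x 2 => "c2"
Compressed: "c1b1c1b1c2"
Compressed length: 10

10


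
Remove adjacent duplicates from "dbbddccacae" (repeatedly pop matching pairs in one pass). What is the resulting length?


Input: dbbddccacae
Stack-based adjacent duplicate removal:
  Read 'd': push. Stack: d
  Read 'b': push. Stack: db
  Read 'b': matches stack top 'b' => pop. Stack: d
  Read 'd': matches stack top 'd' => pop. Stack: (empty)
  Read 'd': push. Stack: d
  Read 'c': push. Stack: dc
  Read 'c': matches stack top 'c' => pop. Stack: d
  Read 'a': push. Stack: da
  Read 'c': push. Stack: dac
  Read 'a': push. Stack: daca
  Read 'e': push. Stack: dacae
Final stack: "dacae" (length 5)

5


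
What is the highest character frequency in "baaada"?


Input: baaada
Character counts:
  'a': 4
  'b': 1
  'd': 1
Maximum frequency: 4

4


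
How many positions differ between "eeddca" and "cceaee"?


Comparing "eeddca" and "cceaee" position by position:
  Position 0: 'e' vs 'c' => DIFFER
  Position 1: 'e' vs 'c' => DIFFER
  Position 2: 'd' vs 'e' => DIFFER
  Position 3: 'd' vs 'a' => DIFFER
  Position 4: 'c' vs 'e' => DIFFER
  Position 5: 'a' vs 'e' => DIFFER
Positions that differ: 6

6


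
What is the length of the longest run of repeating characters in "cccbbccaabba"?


Input: "cccbbccaabba"
Scanning for longest run:
  Position 1 ('c'): continues run of 'c', length=2
  Position 2 ('c'): continues run of 'c', length=3
  Position 3 ('b'): new char, reset run to 1
  Position 4 ('b'): continues run of 'b', length=2
  Position 5 ('c'): new char, reset run to 1
  Position 6 ('c'): continues run of 'c', length=2
  Position 7 ('a'): new char, reset run to 1
  Position 8 ('a'): continues run of 'a', length=2
  Position 9 ('b'): new char, reset run to 1
  Position 10 ('b'): continues run of 'b', length=2
  Position 11 ('a'): new char, reset run to 1
Longest run: 'c' with length 3

3


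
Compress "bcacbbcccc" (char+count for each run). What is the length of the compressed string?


Input: bcacbbcccc
Runs:
  'b' x 1 => "b1"
  'c' x 1 => "c1"
  'a' x 1 => "a1"
  'c' x 1 => "c1"
  'b' x 2 => "b2"
  'c' x 4 => "c4"
Compressed: "b1c1a1c1b2c4"
Compressed length: 12

12


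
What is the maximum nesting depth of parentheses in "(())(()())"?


Input: "(())(()())"
Tracking depth:
  Position 0 '(': depth becomes 1
  Position 1 '(': depth becomes 2
  Position 2 ')': depth becomes 1
  Position 3 ')': depth becomes 0
  Position 4 '(': depth becomes 1
  Position 5 '(': depth becomes 2
  Position 6 ')': depth becomes 1
  Position 7 '(': depth becomes 2
  Position 8 ')': depth becomes 1
  Position 9 ')': depth becomes 0
Maximum depth reached: 2

2


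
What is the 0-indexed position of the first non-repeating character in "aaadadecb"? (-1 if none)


Input: aaadadecb
Character frequencies:
  'a': 4
  'b': 1
  'c': 1
  'd': 2
  'e': 1
Scanning left to right for freq == 1:
  Position 0 ('a'): freq=4, skip
  Position 1 ('a'): freq=4, skip
  Position 2 ('a'): freq=4, skip
  Position 3 ('d'): freq=2, skip
  Position 4 ('a'): freq=4, skip
  Position 5 ('d'): freq=2, skip
  Position 6 ('e'): unique! => answer = 6

6


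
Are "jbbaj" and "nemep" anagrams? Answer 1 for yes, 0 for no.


Strings: "jbbaj", "nemep"
Sorted first:  abbjj
Sorted second: eemnp
Differ at position 0: 'a' vs 'e' => not anagrams

0


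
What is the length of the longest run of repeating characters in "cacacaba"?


Input: "cacacaba"
Scanning for longest run:
  Position 1 ('a'): new char, reset run to 1
  Position 2 ('c'): new char, reset run to 1
  Position 3 ('a'): new char, reset run to 1
  Position 4 ('c'): new char, reset run to 1
  Position 5 ('a'): new char, reset run to 1
  Position 6 ('b'): new char, reset run to 1
  Position 7 ('a'): new char, reset run to 1
Longest run: 'c' with length 1

1


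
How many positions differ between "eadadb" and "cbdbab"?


Comparing "eadadb" and "cbdbab" position by position:
  Position 0: 'e' vs 'c' => DIFFER
  Position 1: 'a' vs 'b' => DIFFER
  Position 2: 'd' vs 'd' => same
  Position 3: 'a' vs 'b' => DIFFER
  Position 4: 'd' vs 'a' => DIFFER
  Position 5: 'b' vs 'b' => same
Positions that differ: 4

4


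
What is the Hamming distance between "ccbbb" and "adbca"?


Comparing "ccbbb" and "adbca" position by position:
  Position 0: 'c' vs 'a' => differ
  Position 1: 'c' vs 'd' => differ
  Position 2: 'b' vs 'b' => same
  Position 3: 'b' vs 'c' => differ
  Position 4: 'b' vs 'a' => differ
Total differences (Hamming distance): 4

4


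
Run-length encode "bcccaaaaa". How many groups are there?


Input: bcccaaaaa
Scanning for consecutive runs:
  Group 1: 'b' x 1 (positions 0-0)
  Group 2: 'c' x 3 (positions 1-3)
  Group 3: 'a' x 5 (positions 4-8)
Total groups: 3

3


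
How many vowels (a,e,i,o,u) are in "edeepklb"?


Input: edeepklb
Checking each character:
  'e' at position 0: vowel (running total: 1)
  'd' at position 1: consonant
  'e' at position 2: vowel (running total: 2)
  'e' at position 3: vowel (running total: 3)
  'p' at position 4: consonant
  'k' at position 5: consonant
  'l' at position 6: consonant
  'b' at position 7: consonant
Total vowels: 3

3


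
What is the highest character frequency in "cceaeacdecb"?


Input: cceaeacdecb
Character counts:
  'a': 2
  'b': 1
  'c': 4
  'd': 1
  'e': 3
Maximum frequency: 4

4


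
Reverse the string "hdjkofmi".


Input: hdjkofmi
Reading characters right to left:
  Position 7: 'i'
  Position 6: 'm'
  Position 5: 'f'
  Position 4: 'o'
  Position 3: 'k'
  Position 2: 'j'
  Position 1: 'd'
  Position 0: 'h'
Reversed: imfokjdh

imfokjdh


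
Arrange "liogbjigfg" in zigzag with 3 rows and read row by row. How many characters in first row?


Zigzag "liogbjigfg" into 3 rows:
Placing characters:
  'l' => row 0
  'i' => row 1
  'o' => row 2
  'g' => row 1
  'b' => row 0
  'j' => row 1
  'i' => row 2
  'g' => row 1
  'f' => row 0
  'g' => row 1
Rows:
  Row 0: "lbf"
  Row 1: "igjgg"
  Row 2: "oi"
First row length: 3

3


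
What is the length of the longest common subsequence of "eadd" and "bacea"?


LCS of "eadd" and "bacea"
DP table:
           b    a    c    e    a
      0    0    0    0    0    0
  e   0    0    0    0    1    1
  a   0    0    1    1    1    2
  d   0    0    1    1    1    2
  d   0    0    1    1    1    2
LCS length = dp[4][5] = 2

2


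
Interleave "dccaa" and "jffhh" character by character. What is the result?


Interleaving "dccaa" and "jffhh":
  Position 0: 'd' from first, 'j' from second => "dj"
  Position 1: 'c' from first, 'f' from second => "cf"
  Position 2: 'c' from first, 'f' from second => "cf"
  Position 3: 'a' from first, 'h' from second => "ah"
  Position 4: 'a' from first, 'h' from second => "ah"
Result: djcfcfahah

djcfcfahah


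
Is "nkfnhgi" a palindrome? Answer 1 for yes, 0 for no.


Input: nkfnhgi
Reversed: ighnfkn
  Compare pos 0 ('n') with pos 6 ('i'): MISMATCH
  Compare pos 1 ('k') with pos 5 ('g'): MISMATCH
  Compare pos 2 ('f') with pos 4 ('h'): MISMATCH
Result: not a palindrome

0


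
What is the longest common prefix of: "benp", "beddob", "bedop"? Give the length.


Words: benp, beddob, bedop
  Position 0: all 'b' => match
  Position 1: all 'e' => match
  Position 2: ('n', 'd', 'd') => mismatch, stop
LCP = "be" (length 2)

2


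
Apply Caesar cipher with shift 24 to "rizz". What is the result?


Caesar cipher: shift "rizz" by 24
  'r' (pos 17) + 24 = pos 15 = 'p'
  'i' (pos 8) + 24 = pos 6 = 'g'
  'z' (pos 25) + 24 = pos 23 = 'x'
  'z' (pos 25) + 24 = pos 23 = 'x'
Result: pgxx

pgxx


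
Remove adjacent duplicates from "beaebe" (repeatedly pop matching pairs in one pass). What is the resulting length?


Input: beaebe
Stack-based adjacent duplicate removal:
  Read 'b': push. Stack: b
  Read 'e': push. Stack: be
  Read 'a': push. Stack: bea
  Read 'e': push. Stack: beae
  Read 'b': push. Stack: beaeb
  Read 'e': push. Stack: beaebe
Final stack: "beaebe" (length 6)

6


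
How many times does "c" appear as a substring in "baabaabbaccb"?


Searching for "c" in "baabaabbaccb"
Scanning each position:
  Position 0: "b" => no
  Position 1: "a" => no
  Position 2: "a" => no
  Position 3: "b" => no
  Position 4: "a" => no
  Position 5: "a" => no
  Position 6: "b" => no
  Position 7: "b" => no
  Position 8: "a" => no
  Position 9: "c" => MATCH
  Position 10: "c" => MATCH
  Position 11: "b" => no
Total occurrences: 2

2


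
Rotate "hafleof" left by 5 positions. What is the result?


Input: "hafleof", rotate left by 5
First 5 characters: "hafle"
Remaining characters: "of"
Concatenate remaining + first: "of" + "hafle" = "ofhafle"

ofhafle


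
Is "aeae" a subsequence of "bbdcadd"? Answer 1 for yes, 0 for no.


Check if "aeae" is a subsequence of "bbdcadd"
Greedy scan:
  Position 0 ('b'): no match needed
  Position 1 ('b'): no match needed
  Position 2 ('d'): no match needed
  Position 3 ('c'): no match needed
  Position 4 ('a'): matches sub[0] = 'a'
  Position 5 ('d'): no match needed
  Position 6 ('d'): no match needed
Only matched 1/4 characters => not a subsequence

0


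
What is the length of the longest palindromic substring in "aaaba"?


Input: "aaaba"
Checking substrings for palindromes:
  [0:3] "aaa" (len 3) => palindrome
  [2:5] "aba" (len 3) => palindrome
  [0:2] "aa" (len 2) => palindrome
  [1:3] "aa" (len 2) => palindrome
Longest palindromic substring: "aaa" with length 3

3


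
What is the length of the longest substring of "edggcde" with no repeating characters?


Input: "edggcde"
Sliding window (track last position of each char):
  Position 0 ('e'): window [0,0] length 1 -- new best
  Position 1 ('d'): window [0,1] length 2 -- new best
  Position 2 ('g'): window [0,2] length 3 -- new best
  Position 3 ('g'): repeat (last at 2), move window start to 3
  Position 3 ('g'): window [3,3] length 1
  Position 4 ('c'): window [3,4] length 2
  Position 5 ('d'): window [3,5] length 3
  Position 6 ('e'): window [3,6] length 4 -- new best
Longest substring with no repeats: "gcde" with length 4

4


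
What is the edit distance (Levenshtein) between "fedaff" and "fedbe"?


Computing edit distance: "fedaff" -> "fedbe"
DP table:
           f    e    d    b    e
      0    1    2    3    4    5
  f   1    0    1    2    3    4
  e   2    1    0    1    2    3
  d   3    2    1    0    1    2
  a   4    3    2    1    1    2
  f   5    4    3    2    2    2
  f   6    5    4    3    3    3
Edit distance = dp[6][5] = 3

3


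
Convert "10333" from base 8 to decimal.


Input: "10333" in base 8
Positional expansion:
  Digit '1' (value 1) x 8^4 = 4096
  Digit '0' (value 0) x 8^3 = 0
  Digit '3' (value 3) x 8^2 = 192
  Digit '3' (value 3) x 8^1 = 24
  Digit '3' (value 3) x 8^0 = 3
Sum = 4315

4315


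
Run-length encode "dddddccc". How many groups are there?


Input: dddddccc
Scanning for consecutive runs:
  Group 1: 'd' x 5 (positions 0-4)
  Group 2: 'c' x 3 (positions 5-7)
Total groups: 2

2


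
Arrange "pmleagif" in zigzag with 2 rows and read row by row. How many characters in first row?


Zigzag "pmleagif" into 2 rows:
Placing characters:
  'p' => row 0
  'm' => row 1
  'l' => row 0
  'e' => row 1
  'a' => row 0
  'g' => row 1
  'i' => row 0
  'f' => row 1
Rows:
  Row 0: "plai"
  Row 1: "megf"
First row length: 4

4


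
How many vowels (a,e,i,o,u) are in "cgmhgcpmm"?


Input: cgmhgcpmm
Checking each character:
  'c' at position 0: consonant
  'g' at position 1: consonant
  'm' at position 2: consonant
  'h' at position 3: consonant
  'g' at position 4: consonant
  'c' at position 5: consonant
  'p' at position 6: consonant
  'm' at position 7: consonant
  'm' at position 8: consonant
Total vowels: 0

0


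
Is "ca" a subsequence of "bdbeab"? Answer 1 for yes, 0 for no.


Check if "ca" is a subsequence of "bdbeab"
Greedy scan:
  Position 0 ('b'): no match needed
  Position 1 ('d'): no match needed
  Position 2 ('b'): no match needed
  Position 3 ('e'): no match needed
  Position 4 ('a'): no match needed
  Position 5 ('b'): no match needed
Only matched 0/2 characters => not a subsequence

0


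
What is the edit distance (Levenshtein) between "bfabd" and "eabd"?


Computing edit distance: "bfabd" -> "eabd"
DP table:
           e    a    b    d
      0    1    2    3    4
  b   1    1    2    2    3
  f   2    2    2    3    3
  a   3    3    2    3    4
  b   4    4    3    2    3
  d   5    5    4    3    2
Edit distance = dp[5][4] = 2

2


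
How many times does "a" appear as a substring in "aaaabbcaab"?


Searching for "a" in "aaaabbcaab"
Scanning each position:
  Position 0: "a" => MATCH
  Position 1: "a" => MATCH
  Position 2: "a" => MATCH
  Position 3: "a" => MATCH
  Position 4: "b" => no
  Position 5: "b" => no
  Position 6: "c" => no
  Position 7: "a" => MATCH
  Position 8: "a" => MATCH
  Position 9: "b" => no
Total occurrences: 6

6


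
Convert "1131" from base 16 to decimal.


Input: "1131" in base 16
Positional expansion:
  Digit '1' (value 1) x 16^3 = 4096
  Digit '1' (value 1) x 16^2 = 256
  Digit '3' (value 3) x 16^1 = 48
  Digit '1' (value 1) x 16^0 = 1
Sum = 4401

4401


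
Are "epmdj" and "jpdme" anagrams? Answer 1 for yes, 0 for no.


Strings: "epmdj", "jpdme"
Sorted first:  dejmp
Sorted second: dejmp
Sorted forms match => anagrams

1


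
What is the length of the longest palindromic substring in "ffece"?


Input: "ffece"
Checking substrings for palindromes:
  [2:5] "ece" (len 3) => palindrome
  [0:2] "ff" (len 2) => palindrome
Longest palindromic substring: "ece" with length 3

3


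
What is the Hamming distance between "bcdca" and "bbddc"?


Comparing "bcdca" and "bbddc" position by position:
  Position 0: 'b' vs 'b' => same
  Position 1: 'c' vs 'b' => differ
  Position 2: 'd' vs 'd' => same
  Position 3: 'c' vs 'd' => differ
  Position 4: 'a' vs 'c' => differ
Total differences (Hamming distance): 3

3
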